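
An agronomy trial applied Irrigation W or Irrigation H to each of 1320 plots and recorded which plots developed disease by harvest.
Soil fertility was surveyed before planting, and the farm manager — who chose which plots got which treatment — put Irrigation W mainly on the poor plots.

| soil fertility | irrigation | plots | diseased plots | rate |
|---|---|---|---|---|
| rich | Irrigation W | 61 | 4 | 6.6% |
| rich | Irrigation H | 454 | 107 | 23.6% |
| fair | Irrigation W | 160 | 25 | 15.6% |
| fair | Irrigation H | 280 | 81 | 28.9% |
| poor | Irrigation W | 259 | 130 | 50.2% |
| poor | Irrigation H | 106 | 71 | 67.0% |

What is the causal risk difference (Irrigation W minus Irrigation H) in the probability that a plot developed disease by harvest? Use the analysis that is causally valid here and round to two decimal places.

Nothing the irrigation does changes soil fertility; the imbalance is an allocation artefact. With soil fertility also predicting the outcome, the pooled figure is confounded, and the within-stratum comparison is the causal one.
Adjusting over the population distribution of soil fertility: 0.390·(0.066−0.236) + 0.333·(0.156−0.289) + 0.277·(0.502−0.670) = -0.157.

-0.16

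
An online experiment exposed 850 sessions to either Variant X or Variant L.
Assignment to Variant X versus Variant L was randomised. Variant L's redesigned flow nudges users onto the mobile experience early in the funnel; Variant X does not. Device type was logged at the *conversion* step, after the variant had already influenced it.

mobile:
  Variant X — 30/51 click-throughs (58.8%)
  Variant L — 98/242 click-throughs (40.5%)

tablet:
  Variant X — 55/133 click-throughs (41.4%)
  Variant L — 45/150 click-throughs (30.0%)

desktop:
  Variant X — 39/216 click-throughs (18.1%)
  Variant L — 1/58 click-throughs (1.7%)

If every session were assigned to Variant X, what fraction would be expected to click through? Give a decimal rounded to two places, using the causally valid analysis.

Variant X is higher inside every device type stratum but Variant L is higher in aggregate. Whether to stratify depends on how device type relates to the variant.
Device type lies on the pathway variant → device type → outcome, so adjusting for it blocks the indirect effect. For the total causal effect of variant, use the unadjusted pooled rates.
So P(outcome | do(Variant X)) is just the pooled rate for Variant X: 124/400 = 0.310.

0.31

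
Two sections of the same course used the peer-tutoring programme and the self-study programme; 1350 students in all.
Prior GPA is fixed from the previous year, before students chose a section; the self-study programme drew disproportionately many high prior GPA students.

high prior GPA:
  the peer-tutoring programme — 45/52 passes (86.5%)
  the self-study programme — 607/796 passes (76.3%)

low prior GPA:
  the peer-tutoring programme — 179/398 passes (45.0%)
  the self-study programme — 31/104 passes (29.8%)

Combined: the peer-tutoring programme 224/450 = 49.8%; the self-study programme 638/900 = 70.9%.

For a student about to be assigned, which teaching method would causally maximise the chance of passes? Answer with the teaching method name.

the peer-tutoring programme

The stratified and pooled comparisons disagree (the peer-tutoring programme wins within each prior GPA band; the self-study programme wins overall), so the answer turns on the causal role of prior GPA band.
The imbalance in prior GPA band arose from how students were allocated, not from anything the teaching method did; and prior GPA band independently affects the outcome. The pooled gap is confounded — condition on prior GPA band.
Within each level — high prior GPA: 86.5% vs 76.3%; low prior GPA: 45.0% vs 29.8% — the peer-tutoring programme is higher every time.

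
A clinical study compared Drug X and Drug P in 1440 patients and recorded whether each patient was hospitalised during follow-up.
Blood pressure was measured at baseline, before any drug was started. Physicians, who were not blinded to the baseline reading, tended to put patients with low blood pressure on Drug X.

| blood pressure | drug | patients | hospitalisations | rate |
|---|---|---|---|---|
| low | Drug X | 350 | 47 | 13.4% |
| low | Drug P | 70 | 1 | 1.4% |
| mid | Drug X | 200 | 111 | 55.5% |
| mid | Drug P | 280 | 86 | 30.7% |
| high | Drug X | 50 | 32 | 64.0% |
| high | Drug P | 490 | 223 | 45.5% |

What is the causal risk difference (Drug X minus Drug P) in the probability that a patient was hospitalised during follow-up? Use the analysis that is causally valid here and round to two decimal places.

Here blood pressure is a common cause — it drives both which drug a case falls under and the outcome. The crude comparison mixes populations; the stratum-specific rates are the causally relevant ones.
Adjusting over the population distribution of blood pressure: 0.292·(0.134−0.014) + 0.333·(0.555−0.307) + 0.375·(0.640−0.455) = +0.187.

+0.19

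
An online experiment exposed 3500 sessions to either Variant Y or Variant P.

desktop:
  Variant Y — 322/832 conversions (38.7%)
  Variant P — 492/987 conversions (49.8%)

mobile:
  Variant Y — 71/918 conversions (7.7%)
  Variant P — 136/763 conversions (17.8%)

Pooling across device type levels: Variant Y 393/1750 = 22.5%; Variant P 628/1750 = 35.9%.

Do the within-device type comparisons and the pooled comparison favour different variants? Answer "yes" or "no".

Within each device type level (desktop 38.7% vs 49.8%; mobile 7.7% vs 17.8%), Variant P has the higher rate every time. Pooled: 22.5% vs 35.9% — Variant P has the higher rate overall. They agree.

no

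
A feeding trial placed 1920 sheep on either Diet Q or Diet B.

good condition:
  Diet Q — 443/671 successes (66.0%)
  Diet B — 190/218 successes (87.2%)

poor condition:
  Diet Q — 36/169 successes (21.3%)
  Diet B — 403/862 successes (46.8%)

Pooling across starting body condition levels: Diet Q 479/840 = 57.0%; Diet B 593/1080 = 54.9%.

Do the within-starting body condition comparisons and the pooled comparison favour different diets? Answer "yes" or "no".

yes

Within each starting body condition level (good condition 66.0% vs 87.2%; poor condition 21.3% vs 46.8%), Diet B has the higher rate every time. Pooled: 57.0% vs 54.9% — Diet Q has the higher rate overall. The two comparisons disagree.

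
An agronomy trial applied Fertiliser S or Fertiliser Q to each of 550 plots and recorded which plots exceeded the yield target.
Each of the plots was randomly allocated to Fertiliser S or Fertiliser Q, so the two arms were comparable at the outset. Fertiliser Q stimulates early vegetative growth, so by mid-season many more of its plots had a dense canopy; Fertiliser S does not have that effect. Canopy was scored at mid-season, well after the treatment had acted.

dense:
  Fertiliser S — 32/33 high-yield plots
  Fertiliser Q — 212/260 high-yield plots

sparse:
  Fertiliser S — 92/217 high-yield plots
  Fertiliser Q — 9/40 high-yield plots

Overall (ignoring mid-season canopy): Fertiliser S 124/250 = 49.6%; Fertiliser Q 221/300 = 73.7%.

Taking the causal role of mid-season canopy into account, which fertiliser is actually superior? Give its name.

Fertiliser Q

Stratifying would compare fertilisers among plots the fertilisers themselves sorted into mid-season canopy groups — a form of selection on an intermediate. The unconditioned pooled rates give the total causal effect.
Pooled: Fertiliser S 49.6% vs Fertiliser Q 73.7%; Fertiliser Q is higher overall.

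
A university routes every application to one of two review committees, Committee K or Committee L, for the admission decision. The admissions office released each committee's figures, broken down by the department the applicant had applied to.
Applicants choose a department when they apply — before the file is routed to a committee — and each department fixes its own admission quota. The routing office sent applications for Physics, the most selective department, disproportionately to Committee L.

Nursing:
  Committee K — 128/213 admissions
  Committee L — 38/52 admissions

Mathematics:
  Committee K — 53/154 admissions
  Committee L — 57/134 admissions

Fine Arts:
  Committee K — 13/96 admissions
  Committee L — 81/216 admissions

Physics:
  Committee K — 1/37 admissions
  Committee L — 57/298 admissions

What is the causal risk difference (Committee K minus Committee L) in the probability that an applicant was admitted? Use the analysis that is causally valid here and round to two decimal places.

Within every department level Committee L has the higher rate, yet pooled Committee K does — Simpson's reversal.
Department satisfies the back-door criterion: it is not a descendant of the review committee, and it blocks the spurious path from review committee to outcome. Adjusting for it (i.e., using the within-department rates) gives the causal effect.
Adjusting over the population distribution of department: 0.221·(0.601−0.731) + 0.240·(0.344−0.425) + 0.260·(0.135−0.375) + 0.279·(0.027−0.191) = -0.156.

-0.16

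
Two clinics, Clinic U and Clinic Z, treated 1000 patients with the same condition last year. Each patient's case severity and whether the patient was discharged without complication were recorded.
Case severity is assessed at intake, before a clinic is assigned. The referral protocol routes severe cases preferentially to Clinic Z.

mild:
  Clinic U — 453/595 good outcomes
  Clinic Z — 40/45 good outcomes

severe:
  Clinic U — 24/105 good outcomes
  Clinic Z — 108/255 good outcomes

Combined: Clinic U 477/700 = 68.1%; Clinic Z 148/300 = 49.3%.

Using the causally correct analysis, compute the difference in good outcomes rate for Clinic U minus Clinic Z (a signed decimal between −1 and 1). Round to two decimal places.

Within every case severity level Clinic Z has the higher rate, yet pooled Clinic U does — Simpson's reversal.
Nothing the clinic does changes case severity; the imbalance is an allocation artefact. With case severity also predicting the outcome, the pooled figure is confounded, and the within-stratum comparison is the causal one.
Adjusting over the population distribution of case severity: 0.640·(0.761−0.889) + 0.360·(0.229−0.424) = -0.152.

-0.15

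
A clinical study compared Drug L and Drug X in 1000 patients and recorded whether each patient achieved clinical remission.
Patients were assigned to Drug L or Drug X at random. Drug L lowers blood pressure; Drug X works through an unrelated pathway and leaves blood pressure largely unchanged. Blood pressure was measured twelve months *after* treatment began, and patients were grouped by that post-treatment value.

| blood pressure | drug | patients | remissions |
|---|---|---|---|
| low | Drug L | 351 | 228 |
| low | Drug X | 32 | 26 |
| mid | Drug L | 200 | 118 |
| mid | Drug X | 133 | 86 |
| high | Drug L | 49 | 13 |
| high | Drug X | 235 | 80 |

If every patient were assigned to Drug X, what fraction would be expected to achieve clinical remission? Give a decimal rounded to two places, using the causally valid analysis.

0.48

Stratifying would compare drugs among patients the drugs themselves sorted into blood pressure groups — a form of selection on an intermediate. The unconditioned pooled rates give the total causal effect.
So P(outcome | do(Drug X)) is just the pooled rate for Drug X: 192/400 = 0.480.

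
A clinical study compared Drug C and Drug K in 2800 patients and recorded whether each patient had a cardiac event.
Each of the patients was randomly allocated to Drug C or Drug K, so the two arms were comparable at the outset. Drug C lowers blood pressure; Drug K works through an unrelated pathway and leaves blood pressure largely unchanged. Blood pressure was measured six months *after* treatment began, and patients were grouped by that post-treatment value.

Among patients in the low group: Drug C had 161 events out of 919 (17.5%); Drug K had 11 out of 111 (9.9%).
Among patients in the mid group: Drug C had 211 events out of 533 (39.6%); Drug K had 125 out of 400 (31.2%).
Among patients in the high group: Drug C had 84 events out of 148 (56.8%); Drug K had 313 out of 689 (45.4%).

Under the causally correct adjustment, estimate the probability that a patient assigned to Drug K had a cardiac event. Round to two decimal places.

0.37

Drug K is lower inside every blood pressure stratum but Drug C is lower in aggregate. Whether to stratify depends on how blood pressure relates to the drug.
Because the drug influences blood pressure, blood pressure is a post-treatment mediator, not a confounder. Stratifying on it would bias the estimate; the causal effect is the crude pooled difference.
So P(outcome | do(Drug K)) is just the pooled rate for Drug K: 449/1200 = 0.374.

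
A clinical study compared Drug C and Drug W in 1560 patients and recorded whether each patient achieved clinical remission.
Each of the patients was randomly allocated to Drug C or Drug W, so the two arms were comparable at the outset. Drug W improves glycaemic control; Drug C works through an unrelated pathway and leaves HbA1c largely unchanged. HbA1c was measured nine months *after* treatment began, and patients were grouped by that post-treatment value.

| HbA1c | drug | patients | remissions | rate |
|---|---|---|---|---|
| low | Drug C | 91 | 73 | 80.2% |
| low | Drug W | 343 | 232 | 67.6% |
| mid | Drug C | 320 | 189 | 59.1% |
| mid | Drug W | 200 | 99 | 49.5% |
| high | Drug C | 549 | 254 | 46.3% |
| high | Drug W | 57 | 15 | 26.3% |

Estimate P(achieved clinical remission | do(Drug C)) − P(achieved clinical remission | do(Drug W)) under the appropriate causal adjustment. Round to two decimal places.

The HbA1c-specific comparison favours Drug C throughout, but the pooled figures favour Drug W. The question is whether to condition on HbA1c.
Because the drug influences HbA1c, HbA1c is a post-treatment mediator, not a confounder. Stratifying on it would bias the estimate; the causal effect is the crude pooled difference.
The causal difference is the pooled difference: 0.537 − 0.577 = -0.039.

-0.04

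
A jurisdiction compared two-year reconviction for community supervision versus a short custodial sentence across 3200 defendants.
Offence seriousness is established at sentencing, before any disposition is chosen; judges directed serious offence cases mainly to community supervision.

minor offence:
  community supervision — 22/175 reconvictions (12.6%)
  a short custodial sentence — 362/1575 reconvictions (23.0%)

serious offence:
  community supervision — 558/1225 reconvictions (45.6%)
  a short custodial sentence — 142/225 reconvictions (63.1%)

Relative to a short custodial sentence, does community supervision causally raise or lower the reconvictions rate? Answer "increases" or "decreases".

decreases

The offence seriousness-specific comparison favours community supervision throughout, but the pooled figures favour a short custodial sentence. The question is whether to condition on offence seriousness.
Since offence seriousness is a pre-existing factor (not a product of the disposition) and it affects the outcome on its own, it is a confounder. The stratified rates, not the pooled rate, identify the causal effect.
Within each level — minor offence: 12.6% vs 23.0%; serious offence: 45.6% vs 63.1% — community supervision is lower every time.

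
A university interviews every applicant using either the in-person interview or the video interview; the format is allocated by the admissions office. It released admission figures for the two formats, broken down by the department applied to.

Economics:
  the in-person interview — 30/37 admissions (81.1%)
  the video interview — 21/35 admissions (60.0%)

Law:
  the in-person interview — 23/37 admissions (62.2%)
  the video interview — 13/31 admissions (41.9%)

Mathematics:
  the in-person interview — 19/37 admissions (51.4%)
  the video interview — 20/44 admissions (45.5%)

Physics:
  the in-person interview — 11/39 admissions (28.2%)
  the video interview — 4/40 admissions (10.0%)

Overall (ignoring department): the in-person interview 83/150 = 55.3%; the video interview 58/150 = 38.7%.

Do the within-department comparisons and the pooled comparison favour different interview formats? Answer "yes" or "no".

no

Within each department level (Economics 81.1% vs 60.0%; Law 62.2% vs 41.9%; Mathematics 51.4% vs 45.5%; Physics 28.2% vs 10.0%), the in-person interview has the higher rate every time. Pooled: 55.3% vs 38.7% — the in-person interview has the higher rate overall. They agree.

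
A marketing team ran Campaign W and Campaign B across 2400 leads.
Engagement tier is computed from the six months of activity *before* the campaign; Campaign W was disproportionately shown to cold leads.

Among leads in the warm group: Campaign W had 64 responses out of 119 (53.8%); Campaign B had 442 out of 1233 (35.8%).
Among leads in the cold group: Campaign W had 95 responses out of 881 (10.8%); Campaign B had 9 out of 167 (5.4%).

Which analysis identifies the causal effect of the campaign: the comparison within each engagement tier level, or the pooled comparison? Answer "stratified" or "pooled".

stratified

Within every engagement tier level Campaign W has the higher rate, yet pooled Campaign B does — Simpson's reversal.
Engagement tier differs across campaigns for reasons unrelated to any effect of the campaign itself, and it separately predicts the outcome — a classic confounder. We must compare within engagement tier levels.
Within each level — warm: 53.8% vs 35.8%; cold: 10.8% vs 5.4% — Campaign W is higher every time.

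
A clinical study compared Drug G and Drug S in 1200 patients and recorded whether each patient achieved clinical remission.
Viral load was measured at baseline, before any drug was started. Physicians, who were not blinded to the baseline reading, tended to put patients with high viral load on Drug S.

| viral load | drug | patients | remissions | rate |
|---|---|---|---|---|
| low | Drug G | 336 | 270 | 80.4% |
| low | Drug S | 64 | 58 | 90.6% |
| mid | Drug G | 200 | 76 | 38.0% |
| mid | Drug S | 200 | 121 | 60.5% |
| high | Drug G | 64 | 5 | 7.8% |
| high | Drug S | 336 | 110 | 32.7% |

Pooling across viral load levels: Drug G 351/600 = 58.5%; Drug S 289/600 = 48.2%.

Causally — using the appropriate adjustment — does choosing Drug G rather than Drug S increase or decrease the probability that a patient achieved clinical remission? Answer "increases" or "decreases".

decreases

The viral load-specific comparison favours Drug S throughout, but the pooled figures favour Drug G. The question is whether to condition on viral load.
Nothing the drug does changes viral load; the imbalance is an allocation artefact. With viral load also predicting the outcome, the pooled figure is confounded, and the within-stratum comparison is the causal one.
Within each level — low: 80.4% vs 90.6%; mid: 38.0% vs 60.5%; high: 7.8% vs 32.7% — Drug S is higher every time.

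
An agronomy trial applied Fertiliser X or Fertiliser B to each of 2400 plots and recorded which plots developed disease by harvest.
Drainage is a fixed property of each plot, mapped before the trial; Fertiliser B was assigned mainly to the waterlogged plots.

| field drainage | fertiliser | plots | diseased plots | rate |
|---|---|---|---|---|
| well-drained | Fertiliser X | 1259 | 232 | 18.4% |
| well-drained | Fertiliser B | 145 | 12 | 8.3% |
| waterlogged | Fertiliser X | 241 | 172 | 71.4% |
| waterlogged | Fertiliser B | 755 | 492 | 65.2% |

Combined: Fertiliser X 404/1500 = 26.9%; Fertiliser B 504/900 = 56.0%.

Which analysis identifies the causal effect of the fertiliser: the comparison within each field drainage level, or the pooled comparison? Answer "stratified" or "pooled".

stratified

Field drainage satisfies the back-door criterion: it is not a descendant of the fertiliser, and it blocks the spurious path from fertiliser to outcome. Adjusting for it (i.e., using the within-field drainage rates) gives the causal effect.
Within each level — well-drained: 18.4% vs 8.3%; waterlogged: 71.4% vs 65.2% — Fertiliser B is lower every time.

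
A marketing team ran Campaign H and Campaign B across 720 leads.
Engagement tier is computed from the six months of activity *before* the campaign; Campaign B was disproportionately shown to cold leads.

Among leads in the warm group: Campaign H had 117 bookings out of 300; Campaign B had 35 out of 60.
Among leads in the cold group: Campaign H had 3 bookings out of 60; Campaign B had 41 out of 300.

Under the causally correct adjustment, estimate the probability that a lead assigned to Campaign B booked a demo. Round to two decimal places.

0.36

Engagement tier is set before the campaign has any effect — it is not caused by the campaign — and it independently drives the outcome. That makes it a confounder, so the causal comparison is within engagement tier levels.
Standardising Campaign B to the population engagement tier mix: 0.500·35/60 + 0.500·41/300 = 0.360.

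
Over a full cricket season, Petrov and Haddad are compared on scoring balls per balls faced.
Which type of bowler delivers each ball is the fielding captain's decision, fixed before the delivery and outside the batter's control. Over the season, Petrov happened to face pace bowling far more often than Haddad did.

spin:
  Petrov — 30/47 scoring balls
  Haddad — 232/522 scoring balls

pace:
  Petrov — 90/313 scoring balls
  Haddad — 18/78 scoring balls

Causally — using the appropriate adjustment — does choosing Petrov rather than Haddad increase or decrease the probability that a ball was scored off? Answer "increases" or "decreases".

The stratified and pooled comparisons disagree (Petrov wins within each bowling type; Haddad wins overall), so the answer turns on the causal role of bowling type.
Bowling type is set before the player has any effect — it is not caused by the player — and it independently drives the outcome. That makes it a confounder, so the causal comparison is within bowling type levels.
Within each level — spin: 63.8% vs 44.4%; pace: 28.8% vs 23.1% — Petrov is higher every time.

increases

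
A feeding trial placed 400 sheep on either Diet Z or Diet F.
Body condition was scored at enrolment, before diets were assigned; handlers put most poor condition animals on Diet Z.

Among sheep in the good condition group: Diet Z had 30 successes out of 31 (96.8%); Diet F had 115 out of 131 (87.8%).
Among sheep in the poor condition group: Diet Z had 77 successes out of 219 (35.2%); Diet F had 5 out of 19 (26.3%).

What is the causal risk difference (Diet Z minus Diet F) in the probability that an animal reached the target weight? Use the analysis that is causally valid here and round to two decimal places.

Starting body condition differs across diets for reasons unrelated to any effect of the diet itself, and it separately predicts the outcome — a classic confounder. We must compare within starting body condition levels.
Adjusting over the population distribution of starting body condition: 0.405·(0.968−0.878) + 0.595·(0.352−0.263) = +0.089.

+0.09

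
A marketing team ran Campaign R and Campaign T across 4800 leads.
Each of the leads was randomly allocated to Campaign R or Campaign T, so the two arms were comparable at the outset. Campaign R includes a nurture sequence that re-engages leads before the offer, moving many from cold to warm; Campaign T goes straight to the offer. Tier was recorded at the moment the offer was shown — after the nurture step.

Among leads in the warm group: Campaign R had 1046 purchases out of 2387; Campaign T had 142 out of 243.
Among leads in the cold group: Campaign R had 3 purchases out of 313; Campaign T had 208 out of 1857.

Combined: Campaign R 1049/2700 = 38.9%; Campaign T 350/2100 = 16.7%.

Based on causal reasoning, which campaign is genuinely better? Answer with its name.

Engagement tier lies on the pathway campaign → engagement tier → outcome, so adjusting for it blocks the indirect effect. For the total causal effect of campaign, use the unadjusted pooled rates.
Pooled: Campaign R 38.9% vs Campaign T 16.7%; Campaign R is higher overall.

Campaign R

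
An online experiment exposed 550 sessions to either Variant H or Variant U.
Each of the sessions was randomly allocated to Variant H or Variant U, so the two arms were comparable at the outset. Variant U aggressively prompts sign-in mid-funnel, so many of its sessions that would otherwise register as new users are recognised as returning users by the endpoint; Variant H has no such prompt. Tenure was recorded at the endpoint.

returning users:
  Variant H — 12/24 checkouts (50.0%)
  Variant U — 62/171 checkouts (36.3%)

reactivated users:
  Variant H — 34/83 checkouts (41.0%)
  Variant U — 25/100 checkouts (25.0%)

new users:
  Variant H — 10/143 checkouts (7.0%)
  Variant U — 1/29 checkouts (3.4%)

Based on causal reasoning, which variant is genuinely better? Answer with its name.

Variant H is higher inside every user tenure stratum but Variant U is higher in aggregate. Whether to stratify depends on how user tenure relates to the variant.
User tenure is downstream of the variant. One should not condition on a consequence of treatment, so the overall rates are the right comparison.
Pooled: Variant H 22.4% vs Variant U 29.3%; Variant U is higher overall.

Variant U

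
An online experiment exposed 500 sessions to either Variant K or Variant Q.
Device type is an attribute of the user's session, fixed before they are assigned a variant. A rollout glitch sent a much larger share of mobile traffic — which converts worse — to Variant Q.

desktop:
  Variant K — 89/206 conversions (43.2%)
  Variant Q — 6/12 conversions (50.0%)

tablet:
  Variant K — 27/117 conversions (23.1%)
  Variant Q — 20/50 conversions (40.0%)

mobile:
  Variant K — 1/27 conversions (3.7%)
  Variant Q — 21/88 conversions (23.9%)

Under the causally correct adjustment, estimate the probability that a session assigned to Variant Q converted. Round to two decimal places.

Within every device type level Variant Q has the higher rate, yet pooled Variant K does — Simpson's reversal.
Device type differs across variants for reasons unrelated to any effect of the variant itself, and it separately predicts the outcome — a classic confounder. We must compare within device type levels.
Standardising Variant Q to the population device type mix: 0.436·6/12 + 0.334·20/50 + 0.230·21/88 = 0.406.

0.41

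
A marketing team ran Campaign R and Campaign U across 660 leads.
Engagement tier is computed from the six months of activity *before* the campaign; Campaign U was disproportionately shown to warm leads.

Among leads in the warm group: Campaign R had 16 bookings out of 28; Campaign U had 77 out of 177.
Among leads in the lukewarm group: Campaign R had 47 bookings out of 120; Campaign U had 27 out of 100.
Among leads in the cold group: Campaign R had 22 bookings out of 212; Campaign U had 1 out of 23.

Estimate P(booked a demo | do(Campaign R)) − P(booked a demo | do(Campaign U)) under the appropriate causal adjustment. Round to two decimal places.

+0.10

Engagement tier satisfies the back-door criterion: it is not a descendant of the campaign, and it blocks the spurious path from campaign to outcome. Adjusting for it (i.e., using the within-engagement tier rates) gives the causal effect.
Adjusting over the population distribution of engagement tier: 0.311·(0.571−0.435) + 0.333·(0.392−0.270) + 0.356·(0.104−0.043) = +0.104.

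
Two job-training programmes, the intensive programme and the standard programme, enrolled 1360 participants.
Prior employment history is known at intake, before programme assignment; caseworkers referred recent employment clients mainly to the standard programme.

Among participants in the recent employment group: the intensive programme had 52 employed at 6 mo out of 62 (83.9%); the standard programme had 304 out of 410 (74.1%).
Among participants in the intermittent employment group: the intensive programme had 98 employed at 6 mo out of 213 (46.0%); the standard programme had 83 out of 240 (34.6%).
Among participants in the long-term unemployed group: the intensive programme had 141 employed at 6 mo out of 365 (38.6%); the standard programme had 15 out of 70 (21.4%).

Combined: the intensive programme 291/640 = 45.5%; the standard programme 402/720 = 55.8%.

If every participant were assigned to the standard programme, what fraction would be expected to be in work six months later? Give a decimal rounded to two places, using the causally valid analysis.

Within every prior employment history level the intensive programme has the higher rate, yet pooled the standard programme does — Simpson's reversal.
The imbalance in prior employment history arose from how participants were allocated, not from anything the programme did; and prior employment history independently affects the outcome. The pooled gap is confounded — condition on prior employment history.
Standardising the standard programme to the population prior employment history mix: 0.347·304/410 + 0.333·83/240 + 0.320·15/70 = 0.441.

0.44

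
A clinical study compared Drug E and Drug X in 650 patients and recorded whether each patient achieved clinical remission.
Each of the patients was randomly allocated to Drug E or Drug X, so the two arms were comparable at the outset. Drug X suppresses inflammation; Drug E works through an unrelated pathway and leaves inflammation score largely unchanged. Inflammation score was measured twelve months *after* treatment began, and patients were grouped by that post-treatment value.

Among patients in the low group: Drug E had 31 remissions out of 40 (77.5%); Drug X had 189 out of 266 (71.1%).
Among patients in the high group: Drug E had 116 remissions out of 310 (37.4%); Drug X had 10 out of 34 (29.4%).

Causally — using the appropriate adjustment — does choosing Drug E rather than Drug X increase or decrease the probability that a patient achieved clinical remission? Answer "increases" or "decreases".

decreases

The stratified and pooled comparisons disagree (Drug E wins within each inflammation score; Drug X wins overall), so the answer turns on the causal role of inflammation score.
Inflammation score here is a post-treatment variable shaped by the drug; conditioning on it would introduce bias rather than remove it. The overall comparison is the causal one.
Pooled: Drug E 42.0% vs Drug X 66.3%; Drug X is higher overall.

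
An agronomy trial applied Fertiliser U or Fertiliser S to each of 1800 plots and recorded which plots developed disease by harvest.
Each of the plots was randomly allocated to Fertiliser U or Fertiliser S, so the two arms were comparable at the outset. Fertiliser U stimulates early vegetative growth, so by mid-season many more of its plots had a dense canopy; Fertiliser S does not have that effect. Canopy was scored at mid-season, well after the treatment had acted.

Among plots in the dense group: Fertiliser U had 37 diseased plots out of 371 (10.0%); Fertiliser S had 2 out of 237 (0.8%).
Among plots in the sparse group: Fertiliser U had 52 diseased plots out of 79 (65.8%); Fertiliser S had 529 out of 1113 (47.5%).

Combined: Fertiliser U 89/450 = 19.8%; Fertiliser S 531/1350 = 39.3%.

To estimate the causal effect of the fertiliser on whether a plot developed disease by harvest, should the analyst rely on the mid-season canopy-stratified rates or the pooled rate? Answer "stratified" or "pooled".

The stratified and pooled comparisons disagree (Fertiliser S wins within each mid-season canopy; Fertiliser U wins overall), so the answer turns on the causal role of mid-season canopy.
Stratifying would compare fertilisers among plots the fertilisers themselves sorted into mid-season canopy groups — a form of selection on an intermediate. The unconditioned pooled rates give the total causal effect.
Pooled: Fertiliser U 19.8% vs Fertiliser S 39.3%; Fertiliser U is lower overall.

pooled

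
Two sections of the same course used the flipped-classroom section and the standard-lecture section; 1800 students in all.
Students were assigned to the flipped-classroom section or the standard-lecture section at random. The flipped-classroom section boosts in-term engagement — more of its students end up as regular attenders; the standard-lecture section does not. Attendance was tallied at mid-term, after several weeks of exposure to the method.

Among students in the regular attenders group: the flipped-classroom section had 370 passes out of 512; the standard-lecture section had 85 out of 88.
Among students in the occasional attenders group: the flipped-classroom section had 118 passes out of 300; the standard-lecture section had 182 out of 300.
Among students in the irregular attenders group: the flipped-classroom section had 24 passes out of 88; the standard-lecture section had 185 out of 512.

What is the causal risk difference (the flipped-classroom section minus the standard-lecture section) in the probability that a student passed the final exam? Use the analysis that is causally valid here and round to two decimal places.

+0.07

Within every mid-term attendance level the standard-lecture section has the higher rate, yet pooled the flipped-classroom section does — Simpson's reversal.
Stratifying would compare teaching methods among students the teaching methods themselves sorted into mid-term attendance groups — a form of selection on an intermediate. The unconditioned pooled rates give the total causal effect.
The causal difference is the pooled difference: 0.569 − 0.502 = +0.067.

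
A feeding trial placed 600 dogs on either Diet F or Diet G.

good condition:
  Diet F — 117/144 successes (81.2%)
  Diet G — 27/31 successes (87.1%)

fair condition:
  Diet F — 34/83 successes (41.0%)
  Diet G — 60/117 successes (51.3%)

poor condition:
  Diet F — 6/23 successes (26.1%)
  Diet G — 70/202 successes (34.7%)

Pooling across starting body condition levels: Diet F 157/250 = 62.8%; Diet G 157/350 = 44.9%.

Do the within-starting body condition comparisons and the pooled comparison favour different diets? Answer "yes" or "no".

yes

Within each starting body condition level (good condition 81.2% vs 87.1%; fair condition 41.0% vs 51.3%; poor condition 26.1% vs 34.7%), Diet G has the higher rate every time. Pooled: 62.8% vs 44.9% — Diet F has the higher rate overall. The two comparisons disagree.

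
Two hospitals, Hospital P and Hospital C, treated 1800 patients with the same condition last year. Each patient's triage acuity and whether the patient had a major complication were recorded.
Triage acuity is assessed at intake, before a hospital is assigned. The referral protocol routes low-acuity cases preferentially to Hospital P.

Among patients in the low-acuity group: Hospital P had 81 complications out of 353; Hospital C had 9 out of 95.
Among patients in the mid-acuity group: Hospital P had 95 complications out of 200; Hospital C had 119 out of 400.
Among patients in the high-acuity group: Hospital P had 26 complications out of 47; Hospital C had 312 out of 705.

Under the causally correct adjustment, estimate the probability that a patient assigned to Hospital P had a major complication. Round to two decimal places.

Hospital C is lower inside every triage acuity stratum but Hospital P is lower in aggregate. Whether to stratify depends on how triage acuity relates to the hospital.
Triage acuity is set before the hospital has any effect — it is not caused by the hospital — and it independently drives the outcome. That makes it a confounder, so the causal comparison is within triage acuity levels.
Standardising Hospital P to the population triage acuity mix: 0.249·81/353 + 0.333·95/200 + 0.418·26/47 = 0.447.

0.45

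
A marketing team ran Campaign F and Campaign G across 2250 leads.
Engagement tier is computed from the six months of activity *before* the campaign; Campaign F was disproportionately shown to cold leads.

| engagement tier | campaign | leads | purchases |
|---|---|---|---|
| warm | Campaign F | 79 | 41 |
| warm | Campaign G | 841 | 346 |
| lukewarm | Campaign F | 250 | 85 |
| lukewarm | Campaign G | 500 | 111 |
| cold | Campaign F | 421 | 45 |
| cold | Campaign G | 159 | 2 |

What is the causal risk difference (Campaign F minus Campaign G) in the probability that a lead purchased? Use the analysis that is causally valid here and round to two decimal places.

Within every engagement tier level Campaign F has the higher rate, yet pooled Campaign G does — Simpson's reversal.
Engagement tier is set before the campaign has any effect — it is not caused by the campaign — and it independently drives the outcome. That makes it a confounder, so the causal comparison is within engagement tier levels.
Adjusting over the population distribution of engagement tier: 0.409·(0.519−0.411) + 0.333·(0.340−0.222) + 0.258·(0.107−0.013) = +0.108.

+0.11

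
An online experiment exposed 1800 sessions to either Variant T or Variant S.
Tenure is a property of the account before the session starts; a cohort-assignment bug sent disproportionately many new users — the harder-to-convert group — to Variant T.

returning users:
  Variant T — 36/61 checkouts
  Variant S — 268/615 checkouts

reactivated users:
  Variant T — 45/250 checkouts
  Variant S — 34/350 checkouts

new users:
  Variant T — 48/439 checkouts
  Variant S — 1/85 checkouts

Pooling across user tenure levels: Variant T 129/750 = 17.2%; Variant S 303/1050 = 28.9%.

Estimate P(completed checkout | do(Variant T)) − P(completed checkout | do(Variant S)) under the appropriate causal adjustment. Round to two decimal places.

+0.11

The stratified and pooled comparisons disagree (Variant T wins within each user tenure; Variant S wins overall), so the answer turns on the causal role of user tenure.
User tenure is set before the variant has any effect — it is not caused by the variant — and it independently drives the outcome. That makes it a confounder, so the causal comparison is within user tenure levels.
Adjusting over the population distribution of user tenure: 0.376·(0.590−0.436) + 0.333·(0.180−0.097) + 0.291·(0.109−0.012) = +0.114.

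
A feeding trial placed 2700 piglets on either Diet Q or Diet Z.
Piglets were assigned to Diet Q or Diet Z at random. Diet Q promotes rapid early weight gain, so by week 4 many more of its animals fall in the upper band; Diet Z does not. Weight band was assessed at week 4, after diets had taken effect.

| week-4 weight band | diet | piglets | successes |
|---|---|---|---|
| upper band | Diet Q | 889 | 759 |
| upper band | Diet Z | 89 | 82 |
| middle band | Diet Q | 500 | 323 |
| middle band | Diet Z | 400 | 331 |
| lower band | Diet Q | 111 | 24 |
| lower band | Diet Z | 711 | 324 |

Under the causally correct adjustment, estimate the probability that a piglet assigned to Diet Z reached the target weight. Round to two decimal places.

0.61

Stratifying would compare diets among piglets the diets themselves sorted into week-4 weight band groups — a form of selection on an intermediate. The unconditioned pooled rates give the total causal effect.
So P(outcome | do(Diet Z)) is just the pooled rate for Diet Z: 737/1200 = 0.614.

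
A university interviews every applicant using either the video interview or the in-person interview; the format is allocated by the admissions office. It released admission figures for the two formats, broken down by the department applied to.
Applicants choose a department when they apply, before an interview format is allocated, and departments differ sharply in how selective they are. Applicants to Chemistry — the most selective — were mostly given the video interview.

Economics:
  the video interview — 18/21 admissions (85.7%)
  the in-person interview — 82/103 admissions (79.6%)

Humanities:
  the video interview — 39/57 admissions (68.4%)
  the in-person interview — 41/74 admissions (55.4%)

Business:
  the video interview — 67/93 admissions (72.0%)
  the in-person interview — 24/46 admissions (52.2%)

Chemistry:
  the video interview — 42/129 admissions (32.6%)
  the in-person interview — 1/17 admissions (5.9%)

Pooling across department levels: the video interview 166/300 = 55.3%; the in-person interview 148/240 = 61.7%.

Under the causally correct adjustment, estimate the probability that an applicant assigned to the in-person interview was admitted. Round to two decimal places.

0.47

Department satisfies the back-door criterion: it is not a descendant of the interview format, and it blocks the spurious path from interview format to outcome. Adjusting for it (i.e., using the within-department rates) gives the causal effect.
Standardising the in-person interview to the population department mix: 0.230·82/103 + 0.243·41/74 + 0.257·24/46 + 0.270·1/17 = 0.467.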